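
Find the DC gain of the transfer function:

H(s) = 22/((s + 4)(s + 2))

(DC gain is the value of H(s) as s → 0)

DC gain = H(0) = 22/(4 × 2) = 22/8 = 2.75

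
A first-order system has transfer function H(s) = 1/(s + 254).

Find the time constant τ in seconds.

For H(s) = 1/(s + 1/τ), the pole is at -1/τ = -254, so τ = 1/254 = 0.0039 s.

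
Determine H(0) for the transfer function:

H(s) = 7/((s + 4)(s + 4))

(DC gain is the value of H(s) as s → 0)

DC gain = H(0) = 7/(4 × 4) = 7/16 = 0.4375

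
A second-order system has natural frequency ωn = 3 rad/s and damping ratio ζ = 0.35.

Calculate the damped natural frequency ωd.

ωd = ωn√(1 - ζ²) = 3√(1 - 0.35²) = 2.81 rad/s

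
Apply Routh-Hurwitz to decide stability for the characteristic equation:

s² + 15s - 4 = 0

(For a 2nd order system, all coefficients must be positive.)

Coefficients: 1, 15, -4. c=-4 not positive, so system is unstable.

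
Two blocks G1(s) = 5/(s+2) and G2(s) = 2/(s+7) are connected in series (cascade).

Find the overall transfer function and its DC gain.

Series: multiply transfer functions. G_eq = 5/(s+2) × 2/(s+7) = 10/((s+2)(s+7)). DC gain = 10/(2×7) = 0.7143.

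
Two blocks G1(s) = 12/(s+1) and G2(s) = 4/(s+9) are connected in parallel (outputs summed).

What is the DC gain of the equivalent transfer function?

Parallel: G_eq = G1 + G2. DC gain = G1(0) + G2(0) = 12/1 + 4/9 = 12 + 0.4444 = 12.4444.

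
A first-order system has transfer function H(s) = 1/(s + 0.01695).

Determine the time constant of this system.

For H(s) = 1/(s + 1/τ), the pole is at -1/τ = -0.01695, so τ = 1/0.01695 = 59 s.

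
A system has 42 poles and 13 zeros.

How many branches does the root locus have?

Root locus has n branches where n = number of poles = 42.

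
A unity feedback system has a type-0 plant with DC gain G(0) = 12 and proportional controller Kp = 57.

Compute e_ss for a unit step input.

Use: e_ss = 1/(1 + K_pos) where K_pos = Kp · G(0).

K_pos = Kp · G(0) = 57 × 12 = 684. e_ss = 1/(1 + 684) = 0.0015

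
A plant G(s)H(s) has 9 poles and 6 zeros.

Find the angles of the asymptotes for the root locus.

n - m = 9 - 6 = 3. Angles: θk = (2k + 1)·180°/3 = 60°, 180°, 300°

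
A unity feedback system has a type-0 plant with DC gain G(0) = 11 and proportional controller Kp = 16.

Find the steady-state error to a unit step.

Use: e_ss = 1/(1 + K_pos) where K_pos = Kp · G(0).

K_pos = Kp · G(0) = 16 × 11 = 176. e_ss = 1/(1 + 176) = 0.0056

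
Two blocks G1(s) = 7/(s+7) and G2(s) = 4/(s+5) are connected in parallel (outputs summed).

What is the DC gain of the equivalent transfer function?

Parallel: G_eq = G1 + G2. DC gain = G1(0) + G2(0) = 7/7 + 4/5 = 1 + 0.8 = 1.8.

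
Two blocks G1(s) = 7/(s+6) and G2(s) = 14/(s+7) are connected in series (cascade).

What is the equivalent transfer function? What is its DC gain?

Series: multiply transfer functions. G_eq = 7/(s+6) × 14/(s+7) = 98/((s+6)(s+7)). DC gain = 98/(6×7) = 2.3333.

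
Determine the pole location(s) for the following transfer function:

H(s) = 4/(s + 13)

Pole is where denominator = 0: s + 13 = 0, so s = -13.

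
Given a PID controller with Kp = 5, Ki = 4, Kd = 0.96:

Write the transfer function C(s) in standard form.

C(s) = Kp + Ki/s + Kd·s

Substituting values: C(s) = 5 + 4/s + 0.96s = (0.96s² + 5s + 4)/s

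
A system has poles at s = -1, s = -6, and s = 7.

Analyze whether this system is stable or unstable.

Pole(s) at s = 7 are not in the left half-plane. System is unstable.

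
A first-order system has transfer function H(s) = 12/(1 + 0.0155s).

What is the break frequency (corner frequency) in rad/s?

Corner frequency = 1/τ = 1/0.0155 = 64.516 rad/s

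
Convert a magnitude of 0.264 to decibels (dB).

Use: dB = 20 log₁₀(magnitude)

dB = 20 log₁₀(0.264) = -11.6 dB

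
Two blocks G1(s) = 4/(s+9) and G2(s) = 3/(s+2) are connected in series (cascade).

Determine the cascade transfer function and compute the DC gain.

Series: multiply transfer functions. G_eq = 4/(s+9) × 3/(s+2) = 12/((s+9)(s+2)). DC gain = 12/(9×2) = 0.6667.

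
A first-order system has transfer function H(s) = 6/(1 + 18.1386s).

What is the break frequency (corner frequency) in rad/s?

Corner frequency = 1/τ = 1/18.1386 = 0.055 rad/s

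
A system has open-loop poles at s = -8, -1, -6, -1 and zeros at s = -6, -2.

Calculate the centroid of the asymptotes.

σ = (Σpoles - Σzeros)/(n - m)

σ = (Σpoles - Σzeros)/(n - m) = (-16 - (-8))/(4 - 2) = -8/2 = -4.0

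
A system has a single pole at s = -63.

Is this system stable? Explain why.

Pole at s = -63 is in the left half-plane. Stable.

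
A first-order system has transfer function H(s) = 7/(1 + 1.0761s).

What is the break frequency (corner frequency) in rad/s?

Corner frequency = 1/τ = 1/1.0761 = 0.929 rad/s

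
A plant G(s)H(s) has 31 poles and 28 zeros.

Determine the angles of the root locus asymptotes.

n - m = 31 - 28 = 3. Angles: θk = (2k + 1)·180°/3 = 60°, 180°, 300°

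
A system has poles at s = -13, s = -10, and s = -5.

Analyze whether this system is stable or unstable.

All poles are in the left half-plane. System is stable.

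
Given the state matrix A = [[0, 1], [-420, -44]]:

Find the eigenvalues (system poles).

det(A - λI) = λ² - (-44)λ + 420 = (λ - (-14))(λ - (-30)). Eigenvalues: -14, -30.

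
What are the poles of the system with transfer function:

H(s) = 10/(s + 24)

Pole is where denominator = 0: s + 24 = 0, so s = -24.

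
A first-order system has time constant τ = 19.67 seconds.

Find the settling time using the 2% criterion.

For first-order system, 2% settling time ≈ 4τ = 4 × 19.67 = 78.68 s.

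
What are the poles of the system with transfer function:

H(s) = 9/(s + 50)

Pole is where denominator = 0: s + 50 = 0, so s = -50.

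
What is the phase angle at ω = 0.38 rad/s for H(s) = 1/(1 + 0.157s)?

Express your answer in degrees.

Phase = -arctan(ωτ) = -arctan(0.38 × 0.157) = -3.4°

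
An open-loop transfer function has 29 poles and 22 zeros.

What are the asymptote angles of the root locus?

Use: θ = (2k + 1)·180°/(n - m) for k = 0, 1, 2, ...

n - m = 29 - 22 = 7. Angles: θk = (2k + 1)·180°/7 = 25.71°, 77.14°, 128.57°, 180°, 231.43°, 282.86°, 334.29°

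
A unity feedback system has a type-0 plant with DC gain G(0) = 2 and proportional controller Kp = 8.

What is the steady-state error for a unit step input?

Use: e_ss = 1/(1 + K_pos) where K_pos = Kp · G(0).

K_pos = Kp · G(0) = 8 × 2 = 16. e_ss = 1/(1 + 16) = 0.0588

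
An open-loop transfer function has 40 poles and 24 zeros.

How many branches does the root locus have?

Root locus has n branches where n = number of poles = 40.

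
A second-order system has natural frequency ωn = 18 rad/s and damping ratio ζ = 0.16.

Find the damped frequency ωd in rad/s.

ωd = ωn√(1 - ζ²) = 18√(1 - 0.16²) = 17.77 rad/s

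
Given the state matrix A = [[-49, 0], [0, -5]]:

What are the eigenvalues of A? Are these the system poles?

For diagonal matrix, eigenvalues are diagonal entries: λ₁ = -49, λ₂ = -5. Eigenvalues of A = system poles.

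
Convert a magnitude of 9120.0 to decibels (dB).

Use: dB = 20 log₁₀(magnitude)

dB = 20 log₁₀(9120.0) = 79.2 dB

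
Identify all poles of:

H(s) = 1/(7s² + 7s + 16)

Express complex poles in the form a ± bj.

Discriminant = 7² - 4×7×16 = 49 - 448 = -399 < 0, so the poles are a complex conjugate pair s = (-7 ± j√399)/(2×7). Real part = -7/(2×7) = -7/14 = -0.5; imaginary part = ±√399/(2×7) ≈ 1.4268. Poles: s = -0.5 ± 1.4268j.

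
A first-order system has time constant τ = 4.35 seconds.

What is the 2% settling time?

For first-order system, 2% settling time ≈ 4τ = 4 × 4.35 = 17.4 s.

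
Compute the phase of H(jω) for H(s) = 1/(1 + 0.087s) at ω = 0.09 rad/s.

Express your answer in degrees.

Phase = -arctan(ωτ) = -arctan(0.09 × 0.087) = -0.4°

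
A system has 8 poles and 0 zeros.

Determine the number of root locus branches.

Root locus has n branches where n = number of poles = 8.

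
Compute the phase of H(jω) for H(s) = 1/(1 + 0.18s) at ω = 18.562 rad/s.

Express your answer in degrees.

Phase = -arctan(ωτ) = -arctan(18.562 × 0.18) = -73.3°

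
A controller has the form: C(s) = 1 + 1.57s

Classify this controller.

This is a Proportional-Derivative (PD) controller.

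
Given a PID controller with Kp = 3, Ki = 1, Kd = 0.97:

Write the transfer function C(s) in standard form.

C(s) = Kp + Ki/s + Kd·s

Substituting values: C(s) = 3 + 1/s + 0.97s = (0.97s² + 3s + 1)/s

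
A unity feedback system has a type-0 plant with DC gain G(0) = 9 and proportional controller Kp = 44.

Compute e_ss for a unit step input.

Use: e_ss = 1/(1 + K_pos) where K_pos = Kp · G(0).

K_pos = Kp · G(0) = 44 × 9 = 396. e_ss = 1/(1 + 396) = 0.0025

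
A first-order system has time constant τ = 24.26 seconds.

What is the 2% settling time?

For first-order system, 2% settling time ≈ 4τ = 4 × 24.26 = 97.04 s.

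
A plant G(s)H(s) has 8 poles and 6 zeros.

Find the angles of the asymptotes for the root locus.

n - m = 8 - 6 = 2. Angles: θk = (2k + 1)·180°/2 = 90°, 270°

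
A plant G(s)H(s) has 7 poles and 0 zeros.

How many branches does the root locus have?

Root locus has n branches where n = number of poles = 7.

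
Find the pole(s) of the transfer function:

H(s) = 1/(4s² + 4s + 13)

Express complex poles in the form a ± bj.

Discriminant = 4² - 4×4×13 = 16 - 208 = -192 < 0, so the poles are a complex conjugate pair s = (-4 ± j√192)/(2×4). Real part = -4/(2×4) = -4/8 = -0.5; imaginary part = ±√192/(2×4) ≈ 1.7321. Poles: s = -0.5 ± 1.7321j.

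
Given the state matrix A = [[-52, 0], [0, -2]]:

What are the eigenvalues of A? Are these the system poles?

For diagonal matrix, eigenvalues are diagonal entries: λ₁ = -52, λ₂ = -2. Eigenvalues of A = system poles.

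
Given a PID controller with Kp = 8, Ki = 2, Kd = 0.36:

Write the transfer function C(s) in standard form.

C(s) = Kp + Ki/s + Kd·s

Substituting values: C(s) = 8 + 2/s + 0.36s = (0.36s² + 8s + 2)/s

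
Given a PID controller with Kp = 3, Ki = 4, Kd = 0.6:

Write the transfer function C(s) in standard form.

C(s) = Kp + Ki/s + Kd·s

Substituting values: C(s) = 3 + 4/s + 0.6s = (0.6s² + 3s + 4)/s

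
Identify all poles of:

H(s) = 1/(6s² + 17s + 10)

Discriminant = 17² - 4×6×10 = 289 - 240 = 49 > 0, so two distinct real poles. Using quadratic formula: s = (-17 ± √49)/(2×6) = (-17 ± √49)/12, with √49 = 7. s₁ = -10/12 ≈ -0.8333, s₂ = -24/12 = -2. Poles: s₁ = -0.8333, s₂ = -2.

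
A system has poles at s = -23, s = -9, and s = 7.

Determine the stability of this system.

Pole(s) at s = 7 are not in the left half-plane. System is unstable.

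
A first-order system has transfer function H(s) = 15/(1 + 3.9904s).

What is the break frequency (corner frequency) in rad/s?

Corner frequency = 1/τ = 1/3.9904 = 0.251 rad/s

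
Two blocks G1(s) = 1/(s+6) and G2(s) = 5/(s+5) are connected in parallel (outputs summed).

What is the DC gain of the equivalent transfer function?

Parallel: G_eq = G1 + G2. DC gain = G1(0) + G2(0) = 1/6 + 5/5 = 0.1667 + 1 = 1.1667.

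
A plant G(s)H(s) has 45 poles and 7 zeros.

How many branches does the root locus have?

Root locus has n branches where n = number of poles = 45.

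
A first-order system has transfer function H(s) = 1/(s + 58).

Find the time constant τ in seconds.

For H(s) = 1/(s + 1/τ), the pole is at -1/τ = -58, so τ = 1/58 = 0.0172 s.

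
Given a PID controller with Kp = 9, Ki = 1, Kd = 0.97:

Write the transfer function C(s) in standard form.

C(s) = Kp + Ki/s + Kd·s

Substituting values: C(s) = 9 + 1/s + 0.97s = (0.97s² + 9s + 1)/s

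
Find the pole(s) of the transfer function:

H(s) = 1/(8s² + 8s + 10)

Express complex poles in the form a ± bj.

Discriminant = 8² - 4×8×10 = 64 - 320 = -256 < 0, so the poles are a complex conjugate pair s = (-8 ± j√256)/(2×8). Real part = -8/(2×8) = -8/16 = -0.5; imaginary part = ±√256/(2×8) = 16/16 = 1. Poles: s = -0.5 ± 1j.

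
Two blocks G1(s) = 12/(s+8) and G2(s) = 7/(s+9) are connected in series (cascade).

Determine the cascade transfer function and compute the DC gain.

Series: multiply transfer functions. G_eq = 12/(s+8) × 7/(s+9) = 84/((s+8)(s+9)). DC gain = 84/(8×9) = 1.1667.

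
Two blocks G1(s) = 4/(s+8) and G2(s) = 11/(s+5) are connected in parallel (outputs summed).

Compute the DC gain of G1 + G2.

Parallel: G_eq = G1 + G2. DC gain = G1(0) + G2(0) = 4/8 + 11/5 = 0.5 + 2.2 = 2.7.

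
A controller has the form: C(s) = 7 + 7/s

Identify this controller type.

This is a Proportional-Integral (PI) controller.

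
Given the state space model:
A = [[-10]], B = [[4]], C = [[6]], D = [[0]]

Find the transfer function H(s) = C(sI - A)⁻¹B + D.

(sI - A)⁻¹ = 1/(s + 10). H(s) = 6 × 4/(s + 10) + 0 = 24/(s + 10).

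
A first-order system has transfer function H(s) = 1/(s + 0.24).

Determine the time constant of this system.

For H(s) = 1/(s + 1/τ), the pole is at -1/τ = -0.24, so τ = 1/0.24 = 4.1667 s.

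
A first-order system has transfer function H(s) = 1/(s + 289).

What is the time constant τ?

For H(s) = 1/(s + 1/τ), the pole is at -1/τ = -289, so τ = 1/289 = 0.0035 s.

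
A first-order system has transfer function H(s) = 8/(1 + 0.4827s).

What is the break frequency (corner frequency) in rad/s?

Corner frequency = 1/τ = 1/0.4827 = 2.072 rad/s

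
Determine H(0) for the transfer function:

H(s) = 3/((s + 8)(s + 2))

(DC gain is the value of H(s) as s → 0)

DC gain = H(0) = 3/(8 × 2) = 3/16 = 0.1875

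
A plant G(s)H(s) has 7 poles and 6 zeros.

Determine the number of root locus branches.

Root locus has n branches where n = number of poles = 7.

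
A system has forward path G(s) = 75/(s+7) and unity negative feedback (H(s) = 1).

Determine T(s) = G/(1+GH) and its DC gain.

T(s) = G/(1+GH) = [75/(s+7)] / [1 + 75/(s+7)] = 75/(s+7+75) = 75/(s+82). DC gain = 75/82 = 0.9146.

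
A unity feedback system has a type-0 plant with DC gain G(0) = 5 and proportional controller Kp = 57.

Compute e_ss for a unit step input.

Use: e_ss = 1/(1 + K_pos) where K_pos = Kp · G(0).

K_pos = Kp · G(0) = 57 × 5 = 285. e_ss = 1/(1 + 285) = 0.0035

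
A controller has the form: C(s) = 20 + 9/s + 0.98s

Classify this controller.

This is a Proportional-Integral-Derivative (PID) controller.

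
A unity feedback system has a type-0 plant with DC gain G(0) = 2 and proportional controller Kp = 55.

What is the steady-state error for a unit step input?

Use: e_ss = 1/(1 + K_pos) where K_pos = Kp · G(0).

K_pos = Kp · G(0) = 55 × 2 = 110. e_ss = 1/(1 + 110) = 0.0090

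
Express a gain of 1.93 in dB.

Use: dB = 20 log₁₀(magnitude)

dB = 20 log₁₀(1.93) = 5.7 dB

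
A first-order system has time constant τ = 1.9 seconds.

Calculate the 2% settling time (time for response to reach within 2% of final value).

For first-order system, 2% settling time ≈ 4τ = 4 × 1.9 = 7.6 s.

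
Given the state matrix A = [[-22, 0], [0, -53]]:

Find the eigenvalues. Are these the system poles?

For diagonal matrix, eigenvalues are diagonal entries: λ₁ = -22, λ₂ = -53. Eigenvalues of A = system poles.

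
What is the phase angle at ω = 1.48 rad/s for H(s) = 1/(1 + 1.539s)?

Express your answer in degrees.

Phase = -arctan(ωτ) = -arctan(1.48 × 1.539) = -66.3°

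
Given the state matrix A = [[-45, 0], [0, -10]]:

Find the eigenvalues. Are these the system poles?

For diagonal matrix, eigenvalues are diagonal entries: λ₁ = -45, λ₂ = -10. Eigenvalues of A = system poles.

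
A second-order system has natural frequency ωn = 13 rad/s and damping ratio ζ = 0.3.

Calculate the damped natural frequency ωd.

ωd = ωn√(1 - ζ²) = 13√(1 - 0.3²) = 12.4 rad/s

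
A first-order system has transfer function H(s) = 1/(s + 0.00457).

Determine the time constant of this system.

For H(s) = 1/(s + 1/τ), the pole is at -1/τ = -0.00457, so τ = 1/0.00457 = 218.8 s.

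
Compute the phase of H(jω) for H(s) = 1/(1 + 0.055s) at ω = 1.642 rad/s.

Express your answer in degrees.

Phase = -arctan(ωτ) = -arctan(1.642 × 0.055) = -5.2°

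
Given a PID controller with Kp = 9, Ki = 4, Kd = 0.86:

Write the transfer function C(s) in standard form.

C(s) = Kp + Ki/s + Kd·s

Substituting values: C(s) = 9 + 4/s + 0.86s = (0.86s² + 9s + 4)/s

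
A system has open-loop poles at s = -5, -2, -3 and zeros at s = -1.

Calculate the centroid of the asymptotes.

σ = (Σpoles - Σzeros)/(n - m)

σ = (Σpoles - Σzeros)/(n - m) = (-10 - (-1))/(3 - 1) = -9/2 = -4.5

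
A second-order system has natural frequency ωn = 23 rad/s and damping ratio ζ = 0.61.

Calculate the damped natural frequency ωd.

ωd = ωn√(1 - ζ²) = 23√(1 - 0.61²) = 18.23 rad/s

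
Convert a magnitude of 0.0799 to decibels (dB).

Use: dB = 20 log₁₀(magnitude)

dB = 20 log₁₀(0.0799) = -21.9 dB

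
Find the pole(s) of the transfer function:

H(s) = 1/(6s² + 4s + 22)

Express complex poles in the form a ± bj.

Discriminant = 4² - 4×6×22 = 16 - 528 = -512 < 0, so the poles are a complex conjugate pair s = (-4 ± j√512)/(2×6). Real part = -4/(2×6) = -4/12 ≈ -0.3333; imaginary part = ±√512/(2×6) ≈ 1.8856. Poles: s = -0.3333 ± 1.8856j.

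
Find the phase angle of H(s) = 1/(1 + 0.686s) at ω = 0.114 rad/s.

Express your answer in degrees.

Phase = -arctan(ωτ) = -arctan(0.114 × 0.686) = -4.5°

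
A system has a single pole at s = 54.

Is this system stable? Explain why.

Pole at s = 54 is in the right half-plane. Unstable.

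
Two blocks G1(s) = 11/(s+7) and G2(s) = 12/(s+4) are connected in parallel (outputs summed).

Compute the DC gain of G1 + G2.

Parallel: G_eq = G1 + G2. DC gain = G1(0) + G2(0) = 11/7 + 12/4 = 1.5714 + 3 = 4.5714.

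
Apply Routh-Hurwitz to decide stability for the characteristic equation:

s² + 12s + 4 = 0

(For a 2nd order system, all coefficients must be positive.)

Coefficients: 1, 12, 4. All positive, so system is stable.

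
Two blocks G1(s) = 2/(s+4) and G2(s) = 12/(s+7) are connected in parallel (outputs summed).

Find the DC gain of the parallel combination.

Parallel: G_eq = G1 + G2. DC gain = G1(0) + G2(0) = 2/4 + 12/7 = 0.5 + 1.7143 = 2.2143.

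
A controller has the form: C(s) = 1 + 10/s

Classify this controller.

This is a Proportional-Integral (PI) controller.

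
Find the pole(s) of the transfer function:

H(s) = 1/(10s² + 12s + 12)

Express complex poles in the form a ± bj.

Discriminant = 12² - 4×10×12 = 144 - 480 = -336 < 0, so the poles are a complex conjugate pair s = (-12 ± j√336)/(2×10). Real part = -12/(2×10) = -12/20 = -0.6; imaginary part = ±√336/(2×10) ≈ 0.9165. Poles: s = -0.6 ± 0.9165j.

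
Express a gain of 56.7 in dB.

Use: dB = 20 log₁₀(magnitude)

dB = 20 log₁₀(56.7) = 35.1 dB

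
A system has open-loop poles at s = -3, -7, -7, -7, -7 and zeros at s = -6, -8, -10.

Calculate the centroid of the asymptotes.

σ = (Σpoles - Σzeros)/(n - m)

σ = (Σpoles - Σzeros)/(n - m) = (-31 - (-24))/(5 - 3) = -7/2 = -3.5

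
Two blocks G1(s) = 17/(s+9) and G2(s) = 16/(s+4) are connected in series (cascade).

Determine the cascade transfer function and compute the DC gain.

Series: multiply transfer functions. G_eq = 17/(s+9) × 16/(s+4) = 272/((s+9)(s+4)). DC gain = 272/(9×4) = 7.5556.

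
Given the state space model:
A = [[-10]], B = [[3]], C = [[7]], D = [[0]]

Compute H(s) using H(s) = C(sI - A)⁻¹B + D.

(sI - A)⁻¹ = 1/(s + 10). H(s) = 7 × 3/(s + 10) + 0 = 21/(s + 10).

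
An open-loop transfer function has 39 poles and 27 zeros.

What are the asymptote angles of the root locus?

n - m = 39 - 27 = 12. Angles: θk = (2k + 1)·180°/12 = 15°, 45°, 75°, 105°, 135°, 165°, 195°, 225°, 255°, 285°, 315°, 345°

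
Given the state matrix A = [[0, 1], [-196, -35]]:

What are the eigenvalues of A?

det(A - λI) = λ² - (-35)λ + 196 = (λ - (-7))(λ - (-28)). Eigenvalues: -7, -28.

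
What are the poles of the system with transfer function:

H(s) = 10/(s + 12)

Pole is where denominator = 0: s + 12 = 0, so s = -12.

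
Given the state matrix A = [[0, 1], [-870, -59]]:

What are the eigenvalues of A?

det(A - λI) = λ² - (-59)λ + 870 = (λ - (-30))(λ - (-29)). Eigenvalues: -30, -29.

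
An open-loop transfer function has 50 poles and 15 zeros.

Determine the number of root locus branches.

Root locus has n branches where n = number of poles = 50.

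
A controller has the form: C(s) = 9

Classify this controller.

This is a Proportional (P) controller.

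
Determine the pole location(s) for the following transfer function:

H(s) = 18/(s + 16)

Pole is where denominator = 0: s + 16 = 0, so s = -16.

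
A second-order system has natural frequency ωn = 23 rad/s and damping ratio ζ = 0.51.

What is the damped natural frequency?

ωd = ωn√(1 - ζ²) = 23√(1 - 0.51²) = 19.78 rad/s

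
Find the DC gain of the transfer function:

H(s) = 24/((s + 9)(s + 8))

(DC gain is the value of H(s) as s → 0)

DC gain = H(0) = 24/(9 × 8) = 24/72 = 0.3333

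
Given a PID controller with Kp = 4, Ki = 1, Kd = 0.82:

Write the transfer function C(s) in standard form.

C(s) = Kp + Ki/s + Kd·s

Substituting values: C(s) = 4 + 1/s + 0.82s = (0.82s² + 4s + 1)/s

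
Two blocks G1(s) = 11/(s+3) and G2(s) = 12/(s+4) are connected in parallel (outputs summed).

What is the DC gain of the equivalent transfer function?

Parallel: G_eq = G1 + G2. DC gain = G1(0) + G2(0) = 11/3 + 12/4 = 3.6667 + 3 = 6.6667.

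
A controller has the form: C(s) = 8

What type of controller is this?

This is a Proportional (P) controller.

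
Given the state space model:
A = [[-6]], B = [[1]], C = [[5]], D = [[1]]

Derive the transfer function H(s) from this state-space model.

(sI - A)⁻¹ = 1/(s + 6). H(s) = 5×1/(s + 6) + 1 = (s + 11)/(s + 6).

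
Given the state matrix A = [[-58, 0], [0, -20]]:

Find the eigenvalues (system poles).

For diagonal matrix, eigenvalues are diagonal entries: λ₁ = -58, λ₂ = -20.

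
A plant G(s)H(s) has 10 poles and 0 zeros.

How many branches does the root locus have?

Root locus has n branches where n = number of poles = 10.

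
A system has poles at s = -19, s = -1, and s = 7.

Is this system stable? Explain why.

Pole(s) at s = 7 are not in the left half-plane. System is unstable.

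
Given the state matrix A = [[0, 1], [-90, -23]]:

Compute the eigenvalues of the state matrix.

det(A - λI) = λ² - (-23)λ + 90 = (λ - (-5))(λ - (-18)). Eigenvalues: -5, -18.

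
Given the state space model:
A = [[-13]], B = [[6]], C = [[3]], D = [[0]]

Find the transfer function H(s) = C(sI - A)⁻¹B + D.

(sI - A)⁻¹ = 1/(s + 13). H(s) = 3 × 6/(s + 13) + 0 = 18/(s + 13).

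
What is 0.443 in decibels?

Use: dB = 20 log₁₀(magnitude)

dB = 20 log₁₀(0.443) = -7.1 dB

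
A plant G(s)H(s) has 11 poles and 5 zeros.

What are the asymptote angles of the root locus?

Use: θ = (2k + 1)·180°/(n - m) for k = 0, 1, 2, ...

n - m = 11 - 5 = 6. Angles: θk = (2k + 1)·180°/6 = 30°, 90°, 150°, 210°, 270°, 330°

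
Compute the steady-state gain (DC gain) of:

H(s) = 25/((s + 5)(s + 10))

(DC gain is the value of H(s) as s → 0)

DC gain = H(0) = 25/(5 × 10) = 25/50 = 0.5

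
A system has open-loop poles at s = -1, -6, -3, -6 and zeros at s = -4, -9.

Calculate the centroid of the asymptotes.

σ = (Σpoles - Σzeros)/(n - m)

σ = (Σpoles - Σzeros)/(n - m) = (-16 - (-13))/(4 - 2) = -3/2 = -1.5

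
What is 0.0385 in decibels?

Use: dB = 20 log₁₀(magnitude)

dB = 20 log₁₀(0.0385) = -28.3 dB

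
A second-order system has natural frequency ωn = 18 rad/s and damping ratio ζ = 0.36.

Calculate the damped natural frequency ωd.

ωd = ωn√(1 - ζ²) = 18√(1 - 0.36²) = 16.79 rad/s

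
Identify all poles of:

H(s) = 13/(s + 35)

Pole is where denominator = 0: s + 35 = 0, so s = -35.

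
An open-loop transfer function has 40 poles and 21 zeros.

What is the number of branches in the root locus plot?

Root locus has n branches where n = number of poles = 40.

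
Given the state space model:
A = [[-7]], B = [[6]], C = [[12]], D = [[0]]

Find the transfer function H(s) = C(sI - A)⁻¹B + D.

(sI - A)⁻¹ = 1/(s + 7). H(s) = 12 × 6/(s + 7) + 0 = 72/(s + 7).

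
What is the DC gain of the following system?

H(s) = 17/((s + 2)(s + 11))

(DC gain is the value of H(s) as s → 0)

DC gain = H(0) = 17/(2 × 11) = 17/22 = 0.7727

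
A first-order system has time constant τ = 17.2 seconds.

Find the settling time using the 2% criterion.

For first-order system, 2% settling time ≈ 4τ = 4 × 17.2 = 68.8 s.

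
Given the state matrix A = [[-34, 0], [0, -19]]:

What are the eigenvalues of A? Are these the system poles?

For diagonal matrix, eigenvalues are diagonal entries: λ₁ = -34, λ₂ = -19. Eigenvalues of A = system poles.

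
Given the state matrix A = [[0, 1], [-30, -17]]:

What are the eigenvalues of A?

det(A - λI) = λ² - (-17)λ + 30 = (λ - (-15))(λ - (-2)). Eigenvalues: -15, -2.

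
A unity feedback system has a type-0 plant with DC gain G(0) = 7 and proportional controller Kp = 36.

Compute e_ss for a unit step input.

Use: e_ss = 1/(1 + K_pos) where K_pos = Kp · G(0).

K_pos = Kp · G(0) = 36 × 7 = 252. e_ss = 1/(1 + 252) = 0.0040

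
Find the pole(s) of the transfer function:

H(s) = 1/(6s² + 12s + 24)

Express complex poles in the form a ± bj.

Discriminant = 12² - 4×6×24 = 144 - 576 = -432 < 0, so the poles are a complex conjugate pair s = (-12 ± j√432)/(2×6). Real part = -12/(2×6) = -12/12 = -1; imaginary part = ±√432/(2×6) ≈ 1.7321. Poles: s = -1 ± 1.7321j.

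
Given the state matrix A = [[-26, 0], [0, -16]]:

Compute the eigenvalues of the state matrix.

For diagonal matrix, eigenvalues are diagonal entries: λ₁ = -26, λ₂ = -16.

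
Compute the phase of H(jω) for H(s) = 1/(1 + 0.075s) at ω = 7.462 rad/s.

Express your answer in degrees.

Phase = -arctan(ωτ) = -arctan(7.462 × 0.075) = -29.2°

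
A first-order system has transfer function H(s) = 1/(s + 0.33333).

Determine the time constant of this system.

For H(s) = 1/(s + 1/τ), the pole is at -1/τ = -0.33333, so τ = 1/0.33333 = 3 s.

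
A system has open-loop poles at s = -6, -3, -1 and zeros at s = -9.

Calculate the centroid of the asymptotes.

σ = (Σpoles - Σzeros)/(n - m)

σ = (Σpoles - Σzeros)/(n - m) = (-10 - (-9))/(3 - 1) = -1/2 = -0.5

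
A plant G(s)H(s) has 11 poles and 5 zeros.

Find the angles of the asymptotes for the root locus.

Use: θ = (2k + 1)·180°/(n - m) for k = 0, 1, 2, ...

n - m = 11 - 5 = 6. Angles: θk = (2k + 1)·180°/6 = 30°, 90°, 150°, 210°, 270°, 330°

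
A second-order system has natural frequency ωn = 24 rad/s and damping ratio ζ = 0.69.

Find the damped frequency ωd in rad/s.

ωd = ωn√(1 - ζ²) = 24√(1 - 0.69²) = 17.37 rad/s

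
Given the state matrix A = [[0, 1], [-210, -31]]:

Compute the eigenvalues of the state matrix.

det(A - λI) = λ² - (-31)λ + 210 = (λ - (-21))(λ - (-10)). Eigenvalues: -21, -10.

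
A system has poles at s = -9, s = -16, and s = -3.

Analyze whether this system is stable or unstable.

All poles are in the left half-plane. System is stable.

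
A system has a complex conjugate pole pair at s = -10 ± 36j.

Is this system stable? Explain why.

Real part of poles is -10 (< 0, left half-plane). Stable.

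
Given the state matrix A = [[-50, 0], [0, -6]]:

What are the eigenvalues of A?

For diagonal matrix, eigenvalues are diagonal entries: λ₁ = -50, λ₂ = -6.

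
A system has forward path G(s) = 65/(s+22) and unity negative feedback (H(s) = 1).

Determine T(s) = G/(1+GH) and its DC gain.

T(s) = G/(1+GH) = [65/(s+22)] / [1 + 65/(s+22)] = 65/(s+22+65) = 65/(s+87). DC gain = 65/87 = 0.7471.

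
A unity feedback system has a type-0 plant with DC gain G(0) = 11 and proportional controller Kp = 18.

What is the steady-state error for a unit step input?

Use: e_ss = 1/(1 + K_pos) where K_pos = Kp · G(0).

K_pos = Kp · G(0) = 18 × 11 = 198. e_ss = 1/(1 + 198) = 0.0050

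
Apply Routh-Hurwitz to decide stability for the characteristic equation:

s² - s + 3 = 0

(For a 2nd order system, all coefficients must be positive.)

Coefficients: 1, -1, 3. b=-1 not positive, so system is unstable.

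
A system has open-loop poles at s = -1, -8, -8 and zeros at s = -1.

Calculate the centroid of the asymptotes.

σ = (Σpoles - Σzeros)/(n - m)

σ = (Σpoles - Σzeros)/(n - m) = (-17 - (-1))/(3 - 1) = -16/2 = -8.0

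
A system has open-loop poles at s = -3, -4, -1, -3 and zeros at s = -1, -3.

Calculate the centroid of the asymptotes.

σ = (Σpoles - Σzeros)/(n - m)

σ = (Σpoles - Σzeros)/(n - m) = (-11 - (-4))/(4 - 2) = -7/2 = -3.5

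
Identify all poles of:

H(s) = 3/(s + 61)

Pole is where denominator = 0: s + 61 = 0, so s = -61.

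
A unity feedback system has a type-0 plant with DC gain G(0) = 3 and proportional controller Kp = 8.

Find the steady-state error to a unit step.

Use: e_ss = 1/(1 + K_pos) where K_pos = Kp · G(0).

K_pos = Kp · G(0) = 8 × 3 = 24. e_ss = 1/(1 + 24) = 0.04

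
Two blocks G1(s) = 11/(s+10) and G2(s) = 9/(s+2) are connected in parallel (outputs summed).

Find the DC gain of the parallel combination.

Parallel: G_eq = G1 + G2. DC gain = G1(0) + G2(0) = 11/10 + 9/2 = 1.1 + 4.5 = 5.6.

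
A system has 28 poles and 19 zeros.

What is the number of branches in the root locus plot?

Root locus has n branches where n = number of poles = 28.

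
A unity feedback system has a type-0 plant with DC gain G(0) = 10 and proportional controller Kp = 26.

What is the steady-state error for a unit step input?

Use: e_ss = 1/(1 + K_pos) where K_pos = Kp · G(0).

K_pos = Kp · G(0) = 26 × 10 = 260. e_ss = 1/(1 + 260) = 0.0038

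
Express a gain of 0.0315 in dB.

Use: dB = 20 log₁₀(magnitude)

dB = 20 log₁₀(0.0315) = -30.0 dB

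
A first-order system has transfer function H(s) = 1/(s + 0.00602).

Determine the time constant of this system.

For H(s) = 1/(s + 1/τ), the pole is at -1/τ = -0.00602, so τ = 1/0.00602 = 166.1 s.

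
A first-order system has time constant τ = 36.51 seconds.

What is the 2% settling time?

For first-order system, 2% settling time ≈ 4τ = 4 × 36.51 = 146.04 s.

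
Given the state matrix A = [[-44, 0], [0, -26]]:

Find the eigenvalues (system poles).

For diagonal matrix, eigenvalues are diagonal entries: λ₁ = -44, λ₂ = -26.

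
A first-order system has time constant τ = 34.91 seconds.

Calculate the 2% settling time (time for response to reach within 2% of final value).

For first-order system, 2% settling time ≈ 4τ = 4 × 34.91 = 139.64 s.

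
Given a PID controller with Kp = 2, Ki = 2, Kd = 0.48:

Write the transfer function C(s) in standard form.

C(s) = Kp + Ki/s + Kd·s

Substituting values: C(s) = 2 + 2/s + 0.48s = (0.48s² + 2s + 2)/s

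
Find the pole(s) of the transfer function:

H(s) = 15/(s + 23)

Pole is where denominator = 0: s + 23 = 0, so s = -23.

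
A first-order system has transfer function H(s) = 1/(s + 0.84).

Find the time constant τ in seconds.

For H(s) = 1/(s + 1/τ), the pole is at -1/τ = -0.84, so τ = 1/0.84 = 1.1905 s.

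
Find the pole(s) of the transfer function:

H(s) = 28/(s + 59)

Pole is where denominator = 0: s + 59 = 0, so s = -59.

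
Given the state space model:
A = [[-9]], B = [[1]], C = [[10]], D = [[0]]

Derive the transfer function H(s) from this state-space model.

(sI - A)⁻¹ = 1/(s + 9). H(s) = 10 × 1/(s + 9) + 0 = 10/(s + 9).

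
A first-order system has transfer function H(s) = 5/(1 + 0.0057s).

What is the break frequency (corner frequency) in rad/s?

Corner frequency = 1/τ = 1/0.0057 = 175.439 rad/s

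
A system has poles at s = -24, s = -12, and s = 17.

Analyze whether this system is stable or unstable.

Pole(s) at s = 17 are not in the left half-plane. System is unstable.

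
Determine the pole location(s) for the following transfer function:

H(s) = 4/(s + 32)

Pole is where denominator = 0: s + 32 = 0, so s = -32.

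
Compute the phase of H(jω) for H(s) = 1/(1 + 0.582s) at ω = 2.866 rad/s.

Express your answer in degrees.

Phase = -arctan(ωτ) = -arctan(2.866 × 0.582) = -59.1°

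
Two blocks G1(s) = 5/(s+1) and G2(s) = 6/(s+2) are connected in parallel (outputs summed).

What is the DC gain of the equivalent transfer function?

Parallel: G_eq = G1 + G2. DC gain = G1(0) + G2(0) = 5/1 + 6/2 = 5 + 3 = 8.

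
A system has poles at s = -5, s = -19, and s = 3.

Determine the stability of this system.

Pole(s) at s = 3 are not in the left half-plane. System is unstable.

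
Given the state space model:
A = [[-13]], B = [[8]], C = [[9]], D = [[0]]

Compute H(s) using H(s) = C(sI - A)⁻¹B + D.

(sI - A)⁻¹ = 1/(s + 13). H(s) = 9 × 8/(s + 13) + 0 = 72/(s + 13).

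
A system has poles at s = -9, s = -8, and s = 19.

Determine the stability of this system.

Pole(s) at s = 19 are not in the left half-plane. System is unstable.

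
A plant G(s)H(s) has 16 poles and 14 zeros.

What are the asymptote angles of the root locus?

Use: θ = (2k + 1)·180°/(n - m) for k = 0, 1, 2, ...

n - m = 16 - 14 = 2. Angles: θk = (2k + 1)·180°/2 = 90°, 270°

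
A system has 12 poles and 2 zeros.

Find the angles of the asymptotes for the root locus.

n - m = 12 - 2 = 10. Angles: θk = (2k + 1)·180°/10 = 18°, 54°, 90°, 126°, 162°, 198°, 234°, 270°, 306°, 342°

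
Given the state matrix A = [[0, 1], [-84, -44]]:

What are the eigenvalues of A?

det(A - λI) = λ² - (-44)λ + 84 = (λ - (-2))(λ - (-42)). Eigenvalues: -2, -42.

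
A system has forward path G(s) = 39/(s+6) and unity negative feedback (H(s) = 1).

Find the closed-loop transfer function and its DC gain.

T(s) = G/(1+GH) = [39/(s+6)] / [1 + 39/(s+6)] = 39/(s+6+39) = 39/(s+45). DC gain = 39/45 = 0.8667.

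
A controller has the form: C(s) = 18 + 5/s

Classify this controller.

This is a Proportional-Integral (PI) controller.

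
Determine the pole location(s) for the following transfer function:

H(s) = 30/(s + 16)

Pole is where denominator = 0: s + 16 = 0, so s = -16.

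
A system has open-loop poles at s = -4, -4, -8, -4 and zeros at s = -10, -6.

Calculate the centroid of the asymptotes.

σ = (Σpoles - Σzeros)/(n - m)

σ = (Σpoles - Σzeros)/(n - m) = (-20 - (-16))/(4 - 2) = -4/2 = -2.0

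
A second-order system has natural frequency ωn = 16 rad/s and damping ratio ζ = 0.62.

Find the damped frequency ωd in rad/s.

ωd = ωn√(1 - ζ²) = 16√(1 - 0.62²) = 12.55 rad/s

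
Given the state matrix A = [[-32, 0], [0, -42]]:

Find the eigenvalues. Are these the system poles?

For diagonal matrix, eigenvalues are diagonal entries: λ₁ = -32, λ₂ = -42. Eigenvalues of A = system poles.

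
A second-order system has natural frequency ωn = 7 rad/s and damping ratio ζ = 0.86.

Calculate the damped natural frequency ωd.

ωd = ωn√(1 - ζ²) = 7√(1 - 0.86²) = 3.57 rad/s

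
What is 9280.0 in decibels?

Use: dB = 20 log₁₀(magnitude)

dB = 20 log₁₀(9280.0) = 79.4 dB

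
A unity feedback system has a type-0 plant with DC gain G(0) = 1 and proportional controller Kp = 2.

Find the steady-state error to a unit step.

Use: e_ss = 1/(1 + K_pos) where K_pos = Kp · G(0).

K_pos = Kp · G(0) = 2 × 1 = 2. e_ss = 1/(1 + 2) = 0.3333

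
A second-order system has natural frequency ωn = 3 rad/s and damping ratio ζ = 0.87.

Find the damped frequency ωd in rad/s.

ωd = ωn√(1 - ζ²) = 3√(1 - 0.87²) = 1.48 rad/s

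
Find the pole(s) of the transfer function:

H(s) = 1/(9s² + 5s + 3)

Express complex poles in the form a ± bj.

Discriminant = 5² - 4×9×3 = 25 - 108 = -83 < 0, so the poles are a complex conjugate pair s = (-5 ± j√83)/(2×9). Real part = -5/(2×9) = -5/18 ≈ -0.2778; imaginary part = ±√83/(2×9) ≈ 0.5061. Poles: s = -0.2778 ± 0.5061j.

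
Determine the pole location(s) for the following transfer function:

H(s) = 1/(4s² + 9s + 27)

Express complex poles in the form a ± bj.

Discriminant = 9² - 4×4×27 = 81 - 432 = -351 < 0, so the poles are a complex conjugate pair s = (-9 ± j√351)/(2×4). Real part = -9/(2×4) = -9/8 = -1.125; imaginary part = ±√351/(2×4) ≈ 2.3419. Poles: s = -1.125 ± 2.3419j.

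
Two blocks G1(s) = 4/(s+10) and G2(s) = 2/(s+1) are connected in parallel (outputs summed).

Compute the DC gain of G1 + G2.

Parallel: G_eq = G1 + G2. DC gain = G1(0) + G2(0) = 4/10 + 2/1 = 0.4 + 2 = 2.4.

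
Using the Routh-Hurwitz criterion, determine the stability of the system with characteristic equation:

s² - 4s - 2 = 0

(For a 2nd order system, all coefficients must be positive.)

Coefficients: 1, -4, -2. b=-4, c=-2 not positive, so system is unstable.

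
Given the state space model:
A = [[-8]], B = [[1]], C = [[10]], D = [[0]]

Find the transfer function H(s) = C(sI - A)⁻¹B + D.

(sI - A)⁻¹ = 1/(s + 8). H(s) = 10 × 1/(s + 8) + 0 = 10/(s + 8).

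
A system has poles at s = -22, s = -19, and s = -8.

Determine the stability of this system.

All poles are in the left half-plane. System is stable.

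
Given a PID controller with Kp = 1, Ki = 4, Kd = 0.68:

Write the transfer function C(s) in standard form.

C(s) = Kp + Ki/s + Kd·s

Substituting values: C(s) = 1 + 4/s + 0.68s = (0.68s² + s + 4)/s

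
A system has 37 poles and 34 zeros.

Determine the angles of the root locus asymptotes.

n - m = 37 - 34 = 3. Angles: θk = (2k + 1)·180°/3 = 60°, 180°, 300°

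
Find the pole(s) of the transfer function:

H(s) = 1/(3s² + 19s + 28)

Discriminant = 19² - 4×3×28 = 361 - 336 = 25 > 0, so two distinct real poles. Using quadratic formula: s = (-19 ± √25)/(2×3) = (-19 ± √25)/6, with √25 = 5. s₁ = -14/6 ≈ -2.3333, s₂ = -24/6 = -4. Poles: s₁ = -2.3333, s₂ = -4.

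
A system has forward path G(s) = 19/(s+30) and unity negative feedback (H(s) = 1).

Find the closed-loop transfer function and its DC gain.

T(s) = G/(1+GH) = [19/(s+30)] / [1 + 19/(s+30)] = 19/(s+30+19) = 19/(s+49). DC gain = 19/49 = 0.3878.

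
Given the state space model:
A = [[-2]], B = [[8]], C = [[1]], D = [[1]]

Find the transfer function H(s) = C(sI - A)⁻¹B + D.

(sI - A)⁻¹ = 1/(s + 2). H(s) = 1×8/(s + 2) + 1 = (s + 10)/(s + 2).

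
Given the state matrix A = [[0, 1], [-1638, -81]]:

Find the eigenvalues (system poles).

det(A - λI) = λ² - (-81)λ + 1638 = (λ - (-39))(λ - (-42)). Eigenvalues: -39, -42.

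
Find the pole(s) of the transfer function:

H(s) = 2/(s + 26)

Pole is where denominator = 0: s + 26 = 0, so s = -26.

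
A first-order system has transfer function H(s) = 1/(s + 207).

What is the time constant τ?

For H(s) = 1/(s + 1/τ), the pole is at -1/τ = -207, so τ = 1/207 = 0.0048 s.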